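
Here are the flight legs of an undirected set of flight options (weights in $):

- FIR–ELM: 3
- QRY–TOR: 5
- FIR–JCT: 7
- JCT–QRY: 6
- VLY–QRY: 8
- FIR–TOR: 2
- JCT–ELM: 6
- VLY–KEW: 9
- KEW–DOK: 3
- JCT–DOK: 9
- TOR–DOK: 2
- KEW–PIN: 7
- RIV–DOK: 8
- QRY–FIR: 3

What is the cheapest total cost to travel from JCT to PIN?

Enumerating some paths:
JCT → DOK → KEW → PIN: 9+3+7 = 19
JCT → QRY → TOR → DOK → KEW → PIN: 6+5+2+3+7 = 23
JCT → FIR → TOR → DOK → KEW → PIN: 7+2+2+3+7 = 21
JCT → ELM → FIR → TOR → DOK → KEW → PIN: 6+3+2+2+3+7 = 23
The minimum is $19 via JCT → DOK → KEW → PIN.

$19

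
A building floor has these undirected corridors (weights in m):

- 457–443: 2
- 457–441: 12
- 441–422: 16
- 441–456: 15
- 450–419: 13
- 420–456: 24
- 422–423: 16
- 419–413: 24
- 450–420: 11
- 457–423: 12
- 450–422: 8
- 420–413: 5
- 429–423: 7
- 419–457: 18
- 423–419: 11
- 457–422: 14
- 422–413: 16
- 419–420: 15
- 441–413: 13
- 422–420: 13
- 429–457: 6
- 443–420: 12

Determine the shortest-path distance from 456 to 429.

Running Dijkstra from 456:
456: 0
441: 15  (via 456)
420: 24  (via 456)
457: 27  (via 441)
413: 28  (via 441)
443: 29  (via 457)
422: 31  (via 441)
429: 33  (via 457)
Shortest route: 456 → 441 → 457 → 429 = 33 m.

33 m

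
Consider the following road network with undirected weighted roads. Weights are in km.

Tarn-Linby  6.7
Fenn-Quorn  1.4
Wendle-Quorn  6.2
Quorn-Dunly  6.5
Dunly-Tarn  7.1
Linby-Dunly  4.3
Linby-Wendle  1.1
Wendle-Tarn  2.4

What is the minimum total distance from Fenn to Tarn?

Candidate routes:
Fenn → Quorn → Wendle → Linby → Tarn: 1.4+6.2+1.1+6.7 = 15.4
Fenn → Quorn → Dunly → Tarn: 1.4+6.5+7.1 = 15
Fenn → Quorn → Wendle → Tarn: 1.4+6.2+2.4 = 10
The minimum is 10 km via Fenn → Quorn → Wendle → Tarn.

10 km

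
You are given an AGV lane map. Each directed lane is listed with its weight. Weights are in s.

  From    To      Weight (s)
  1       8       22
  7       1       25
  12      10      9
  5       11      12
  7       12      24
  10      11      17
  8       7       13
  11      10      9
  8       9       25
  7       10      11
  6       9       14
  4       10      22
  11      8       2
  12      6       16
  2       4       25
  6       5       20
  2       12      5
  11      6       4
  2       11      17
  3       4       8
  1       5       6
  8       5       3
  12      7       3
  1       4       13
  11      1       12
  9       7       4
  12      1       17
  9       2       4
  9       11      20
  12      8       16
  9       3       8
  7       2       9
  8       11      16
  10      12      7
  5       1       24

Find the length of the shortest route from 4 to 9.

57 s

Compare a few routes:
4 - 10 - 11 - 6 - 9: 22+17+4+14 = 57
4 - 10 - 12 - 6 - 9: 22+7+16+14 = 59
Cheapest is 4 - 10 - 11 - 6 - 9 at 57 s.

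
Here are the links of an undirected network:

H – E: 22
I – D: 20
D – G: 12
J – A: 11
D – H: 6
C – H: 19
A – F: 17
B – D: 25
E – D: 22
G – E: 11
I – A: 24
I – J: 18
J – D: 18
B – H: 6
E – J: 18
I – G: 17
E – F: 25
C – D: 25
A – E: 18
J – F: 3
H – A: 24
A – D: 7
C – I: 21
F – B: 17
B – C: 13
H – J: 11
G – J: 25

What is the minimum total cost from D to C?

Candidate routes:
D - B - C: 25+13 = 38
D - I - C: 20+21 = 41
D - C: 25 = 25
The minimum is 25 via D - C.

25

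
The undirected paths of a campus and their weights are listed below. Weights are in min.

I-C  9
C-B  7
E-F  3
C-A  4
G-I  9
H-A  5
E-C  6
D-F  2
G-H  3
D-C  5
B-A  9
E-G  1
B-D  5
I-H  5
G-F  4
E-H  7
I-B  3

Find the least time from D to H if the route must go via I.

Shortest D→I: D → B → I = 8
Best I to H: I → H costing 5
Total via I: 8 + 5 = 13 min.

13 min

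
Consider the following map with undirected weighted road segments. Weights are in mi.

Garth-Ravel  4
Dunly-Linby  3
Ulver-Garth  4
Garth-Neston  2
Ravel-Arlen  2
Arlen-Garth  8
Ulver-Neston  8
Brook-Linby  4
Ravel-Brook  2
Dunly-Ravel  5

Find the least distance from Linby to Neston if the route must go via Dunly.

Best Linby to Dunly: Linby → Dunly costing 3
Best Dunly to Neston: Dunly → Ravel → Garth → Neston costing 11
Total via Dunly: 3 + 11 = 14 mi.

14 mi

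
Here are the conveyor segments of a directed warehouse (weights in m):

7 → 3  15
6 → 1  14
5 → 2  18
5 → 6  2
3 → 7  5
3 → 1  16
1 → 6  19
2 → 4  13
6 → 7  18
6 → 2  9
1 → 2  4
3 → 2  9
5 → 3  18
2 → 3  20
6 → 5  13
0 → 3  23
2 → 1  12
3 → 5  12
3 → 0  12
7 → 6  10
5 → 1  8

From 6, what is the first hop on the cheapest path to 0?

Compare a few routes:
6 → 7 → 3 → 0: 18+15+12 = 45
6 → 2 → 3 → 0: 9+20+12 = 41
6 → 5 → 3 → 0: 13+18+12 = 43
Cheapest is 6 → 2 → 3 → 0 at 41 m.
So from 6 the first move is to 2.

2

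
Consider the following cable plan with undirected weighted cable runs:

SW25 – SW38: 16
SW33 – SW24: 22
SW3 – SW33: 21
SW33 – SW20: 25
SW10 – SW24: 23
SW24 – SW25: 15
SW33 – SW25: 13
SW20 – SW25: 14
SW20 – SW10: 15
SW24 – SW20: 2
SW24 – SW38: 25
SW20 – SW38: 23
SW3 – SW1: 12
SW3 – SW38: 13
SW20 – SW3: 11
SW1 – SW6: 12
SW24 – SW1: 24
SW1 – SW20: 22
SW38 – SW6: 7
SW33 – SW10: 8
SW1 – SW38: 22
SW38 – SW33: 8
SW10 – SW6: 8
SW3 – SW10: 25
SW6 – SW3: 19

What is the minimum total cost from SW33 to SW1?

Shortest distances from SW33:
SW33: 0
SW10: 8  (via SW33)
SW38: 8  (via SW33)
SW25: 13  (via SW33)
SW6: 15  (via SW38)
SW3: 21  (via SW33)
SW24: 22  (via SW33)
SW20: 23  (via SW10)
SW1: 27  (via SW6)
Shortest route: SW33–SW38–SW6–SW1 = 27.

27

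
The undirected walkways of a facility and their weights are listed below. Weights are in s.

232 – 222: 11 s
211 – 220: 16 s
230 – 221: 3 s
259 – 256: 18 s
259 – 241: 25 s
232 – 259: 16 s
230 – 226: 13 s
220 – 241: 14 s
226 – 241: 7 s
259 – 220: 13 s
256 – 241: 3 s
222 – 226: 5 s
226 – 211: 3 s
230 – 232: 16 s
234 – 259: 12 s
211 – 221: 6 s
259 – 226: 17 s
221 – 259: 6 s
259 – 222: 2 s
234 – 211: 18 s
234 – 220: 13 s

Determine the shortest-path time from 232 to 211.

Compare a few routes:
232 - 222 - 259 - 221 - 211: 11+2+6+6 = 25
232 - 222 - 226 - 211: 11+5+3 = 19
232 - 259 - 222 - 226 - 211: 16+2+5+3 = 26
232 - 230 - 221 - 211: 16+3+6 = 25
The minimum is 19 s via 232 - 222 - 226 - 211.

19 s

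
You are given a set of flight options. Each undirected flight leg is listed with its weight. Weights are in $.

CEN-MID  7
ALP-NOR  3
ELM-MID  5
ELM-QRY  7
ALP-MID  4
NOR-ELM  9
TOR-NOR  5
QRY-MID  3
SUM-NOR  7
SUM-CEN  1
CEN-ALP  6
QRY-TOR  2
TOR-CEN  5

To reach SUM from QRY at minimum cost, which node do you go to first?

Enumerating some paths:
QRY → MID → ALP → CEN → SUM: 3+4+6+1 = 14
QRY → TOR → NOR → SUM: 2+5+7 = 14
QRY → MID → CEN → SUM: 3+7+1 = 11
QRY → TOR → CEN → SUM: 2+5+1 = 8
Cheapest is QRY → TOR → CEN → SUM at $8.
So from QRY the first move is to TOR.

TOR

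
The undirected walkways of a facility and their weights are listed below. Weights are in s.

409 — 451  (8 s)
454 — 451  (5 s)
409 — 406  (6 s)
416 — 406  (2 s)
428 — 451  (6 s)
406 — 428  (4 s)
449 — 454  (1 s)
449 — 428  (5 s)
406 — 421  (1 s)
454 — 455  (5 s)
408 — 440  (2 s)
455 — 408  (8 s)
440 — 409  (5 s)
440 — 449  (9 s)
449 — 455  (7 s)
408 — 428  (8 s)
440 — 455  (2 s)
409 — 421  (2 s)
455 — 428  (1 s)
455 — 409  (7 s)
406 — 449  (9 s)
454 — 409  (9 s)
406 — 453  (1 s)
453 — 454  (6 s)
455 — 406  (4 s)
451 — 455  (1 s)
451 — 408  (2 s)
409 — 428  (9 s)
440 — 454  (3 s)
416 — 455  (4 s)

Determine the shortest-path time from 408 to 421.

8 s

Settle nodes by increasing distance from 408:
408: 0
451: 2  (via 408)
440: 2  (via 408)
455: 3  (via 451)
428: 4  (via 455)
454: 5  (via 440)
449: 6  (via 454)
406: 7  (via 455)
416: 7  (via 455)
409: 7  (via 440)
421: 8  (via 406)
Shortest route: 408 → 451 → 455 → 406 → 421 = 8 s.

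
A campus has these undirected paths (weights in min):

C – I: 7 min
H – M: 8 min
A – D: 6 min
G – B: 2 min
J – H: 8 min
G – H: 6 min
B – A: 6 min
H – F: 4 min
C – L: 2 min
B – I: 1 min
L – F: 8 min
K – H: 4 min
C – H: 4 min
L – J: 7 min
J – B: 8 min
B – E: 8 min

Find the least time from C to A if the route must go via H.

18 min

Shortest C→H: C → H = 4
Best H to A: H → G → B → A costing 14
Total via H: 4 + 14 = 18 min.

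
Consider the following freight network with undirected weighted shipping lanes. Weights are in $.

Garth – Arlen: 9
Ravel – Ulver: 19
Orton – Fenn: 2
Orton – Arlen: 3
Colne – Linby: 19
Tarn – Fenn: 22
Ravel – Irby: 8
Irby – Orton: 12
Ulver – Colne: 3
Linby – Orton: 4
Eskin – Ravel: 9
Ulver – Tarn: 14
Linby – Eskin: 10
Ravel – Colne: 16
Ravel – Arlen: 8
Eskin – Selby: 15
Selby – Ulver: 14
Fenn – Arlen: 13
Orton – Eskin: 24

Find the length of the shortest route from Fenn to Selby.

Running Dijkstra from Fenn:
Fenn: 0
Orton: 2  (via Fenn)
Arlen: 5  (via Orton)
Linby: 6  (via Orton)
Ravel: 13  (via Arlen)
Garth: 14  (via Arlen)
Irby: 14  (via Orton)
Eskin: 16  (via Linby)
Tarn: 22  (via Fenn)
Colne: 25  (via Linby)
Ulver: 28  (via Colne)
Selby: 31  (via Eskin)
Shortest route: Fenn → Orton → Linby → Eskin → Selby = $31.

$31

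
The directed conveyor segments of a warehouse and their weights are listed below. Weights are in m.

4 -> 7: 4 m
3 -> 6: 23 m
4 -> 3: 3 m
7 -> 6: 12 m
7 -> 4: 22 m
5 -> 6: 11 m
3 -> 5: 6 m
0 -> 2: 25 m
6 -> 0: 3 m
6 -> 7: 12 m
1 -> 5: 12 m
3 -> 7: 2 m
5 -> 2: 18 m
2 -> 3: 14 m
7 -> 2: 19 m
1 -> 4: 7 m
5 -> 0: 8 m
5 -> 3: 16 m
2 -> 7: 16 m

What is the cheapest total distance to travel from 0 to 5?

Enumerating some paths:
0 - 2 - 3 - 5: 25+14+6 = 45
0 - 2 - 7 - 4 - 3 - 5: 25+16+22+3+6 = 72
The minimum is 45 m via 0 - 2 - 3 - 5.

45 m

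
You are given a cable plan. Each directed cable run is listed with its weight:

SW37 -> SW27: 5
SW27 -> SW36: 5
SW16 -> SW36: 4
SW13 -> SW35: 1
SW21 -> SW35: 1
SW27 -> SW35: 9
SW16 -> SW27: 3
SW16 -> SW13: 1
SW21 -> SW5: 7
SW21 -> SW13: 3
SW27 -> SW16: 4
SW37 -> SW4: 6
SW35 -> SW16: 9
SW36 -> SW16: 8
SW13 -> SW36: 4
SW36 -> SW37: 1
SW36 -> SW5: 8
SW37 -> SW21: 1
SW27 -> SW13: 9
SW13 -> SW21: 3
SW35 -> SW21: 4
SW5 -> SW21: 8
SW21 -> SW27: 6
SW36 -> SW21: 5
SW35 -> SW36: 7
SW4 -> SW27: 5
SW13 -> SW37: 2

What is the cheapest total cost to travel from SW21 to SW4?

11

Compare a few routes:
SW21–SW13–SW37–SW4: 3+2+6 = 11
SW21–SW35–SW36–SW37–SW4: 1+7+1+6 = 15
SW21–SW13–SW36–SW37–SW4: 3+4+1+6 = 14
The minimum is 11 via SW21–SW13–SW37–SW4.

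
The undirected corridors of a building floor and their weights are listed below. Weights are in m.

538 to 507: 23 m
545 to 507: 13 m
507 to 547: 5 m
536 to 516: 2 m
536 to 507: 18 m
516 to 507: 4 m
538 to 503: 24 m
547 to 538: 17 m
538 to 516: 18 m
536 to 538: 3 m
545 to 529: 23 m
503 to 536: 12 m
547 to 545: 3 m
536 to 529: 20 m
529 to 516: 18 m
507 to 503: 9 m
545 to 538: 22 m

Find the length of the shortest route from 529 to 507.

22 m

Running Dijkstra from 529:
529: 0
516: 18  (via 529)
536: 20  (via 529)
507: 22  (via 516)
Shortest route: 529 → 516 → 507 = 22 m.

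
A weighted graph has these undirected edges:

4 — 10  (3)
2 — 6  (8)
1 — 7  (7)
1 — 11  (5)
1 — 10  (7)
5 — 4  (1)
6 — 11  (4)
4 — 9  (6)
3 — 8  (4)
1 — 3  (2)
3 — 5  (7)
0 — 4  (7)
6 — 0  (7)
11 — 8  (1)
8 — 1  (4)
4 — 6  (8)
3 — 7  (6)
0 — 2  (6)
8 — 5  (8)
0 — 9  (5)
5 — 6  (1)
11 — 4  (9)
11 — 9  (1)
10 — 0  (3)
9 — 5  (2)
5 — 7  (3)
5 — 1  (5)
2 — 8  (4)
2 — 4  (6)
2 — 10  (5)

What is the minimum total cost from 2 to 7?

Candidate routes:
2 - 8 - 11 - 9 - 5 - 7: 4+1+1+2+3 = 11
2 - 10 - 4 - 5 - 7: 5+3+1+3 = 12
2 - 4 - 5 - 7: 6+1+3 = 10
Cheapest is 2 - 4 - 5 - 7 at 10.

10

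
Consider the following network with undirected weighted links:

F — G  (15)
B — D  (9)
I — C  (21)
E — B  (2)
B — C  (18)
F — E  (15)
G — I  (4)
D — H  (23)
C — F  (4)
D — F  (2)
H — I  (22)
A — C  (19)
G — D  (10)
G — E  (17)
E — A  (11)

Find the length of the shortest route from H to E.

34

Settle nodes by increasing distance from H:
H: 0
I: 22  (via H)
D: 23  (via H)
F: 25  (via D)
G: 26  (via I)
C: 29  (via F)
B: 32  (via D)
E: 34  (via B)
Shortest route: H → D → B → E = 34.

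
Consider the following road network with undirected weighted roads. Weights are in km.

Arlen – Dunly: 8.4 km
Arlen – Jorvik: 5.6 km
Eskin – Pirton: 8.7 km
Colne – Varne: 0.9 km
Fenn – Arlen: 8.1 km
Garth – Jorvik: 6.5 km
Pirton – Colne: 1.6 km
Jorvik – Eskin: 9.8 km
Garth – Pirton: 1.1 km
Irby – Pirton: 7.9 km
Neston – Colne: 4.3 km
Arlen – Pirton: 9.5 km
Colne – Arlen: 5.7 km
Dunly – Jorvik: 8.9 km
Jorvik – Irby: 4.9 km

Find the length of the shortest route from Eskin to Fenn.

23.5 km

Enumerating some paths:
Eskin–Pirton–Colne–Arlen–Fenn: 8.7+1.6+5.7+8.1 = 24.1
Eskin–Jorvik–Arlen–Fenn: 9.8+5.6+8.1 = 23.5
Cheapest is Eskin–Jorvik–Arlen–Fenn at 23.5 km.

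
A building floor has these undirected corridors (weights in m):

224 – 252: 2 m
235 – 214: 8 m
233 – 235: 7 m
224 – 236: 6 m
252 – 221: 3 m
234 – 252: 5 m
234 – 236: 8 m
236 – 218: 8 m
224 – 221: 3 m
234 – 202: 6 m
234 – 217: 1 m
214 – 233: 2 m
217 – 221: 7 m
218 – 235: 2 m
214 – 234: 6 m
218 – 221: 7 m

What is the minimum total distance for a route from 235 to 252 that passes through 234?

Best 235 to 234: 235 → 214 → 234 costing 14
Shortest 234→252: 234 → 252 = 5
Total via 234: 14 + 5 = 19 m.

19 m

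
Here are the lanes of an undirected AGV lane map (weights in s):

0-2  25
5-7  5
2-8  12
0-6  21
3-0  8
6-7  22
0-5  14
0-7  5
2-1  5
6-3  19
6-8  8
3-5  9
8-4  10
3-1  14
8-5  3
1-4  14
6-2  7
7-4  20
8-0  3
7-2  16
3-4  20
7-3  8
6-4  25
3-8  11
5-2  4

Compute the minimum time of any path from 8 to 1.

12 s

Candidate routes:
8 - 5 - 2 - 1: 3+4+5 = 12
8 - 2 - 1: 12+5 = 17
8 - 0 - 7 - 5 - 2 - 1: 3+5+5+4+5 = 22
8 - 6 - 2 - 1: 8+7+5 = 20
Cheapest is 8 - 5 - 2 - 1 at 12 s.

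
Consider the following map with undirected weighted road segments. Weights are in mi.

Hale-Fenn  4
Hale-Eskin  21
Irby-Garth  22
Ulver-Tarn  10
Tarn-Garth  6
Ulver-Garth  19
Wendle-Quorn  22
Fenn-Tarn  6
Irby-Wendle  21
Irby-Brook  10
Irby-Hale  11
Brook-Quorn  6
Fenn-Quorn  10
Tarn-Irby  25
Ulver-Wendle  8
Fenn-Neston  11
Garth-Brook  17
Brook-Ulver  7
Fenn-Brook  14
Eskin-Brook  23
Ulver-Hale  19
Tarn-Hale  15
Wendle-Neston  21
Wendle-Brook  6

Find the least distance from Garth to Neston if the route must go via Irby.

Shortest Garth→Irby: Garth → Irby = 22
Shortest Irby→Neston: Irby → Hale → Fenn → Neston = 26
Total via Irby: 22 + 26 = 48 mi.

48 mi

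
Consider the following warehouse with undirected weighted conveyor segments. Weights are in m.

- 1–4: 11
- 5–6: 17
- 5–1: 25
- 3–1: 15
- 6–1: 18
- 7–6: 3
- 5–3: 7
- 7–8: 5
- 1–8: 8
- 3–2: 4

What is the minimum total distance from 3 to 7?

27 m

Enumerating some paths:
3 → 1 → 6 → 7: 15+18+3 = 36
3 → 1 → 8 → 7: 15+8+5 = 28
3 → 5 → 6 → 7: 7+17+3 = 27
3 → 5 → 1 → 8 → 7: 7+25+8+5 = 45
Cheapest is 3 → 5 → 6 → 7 at 27 m.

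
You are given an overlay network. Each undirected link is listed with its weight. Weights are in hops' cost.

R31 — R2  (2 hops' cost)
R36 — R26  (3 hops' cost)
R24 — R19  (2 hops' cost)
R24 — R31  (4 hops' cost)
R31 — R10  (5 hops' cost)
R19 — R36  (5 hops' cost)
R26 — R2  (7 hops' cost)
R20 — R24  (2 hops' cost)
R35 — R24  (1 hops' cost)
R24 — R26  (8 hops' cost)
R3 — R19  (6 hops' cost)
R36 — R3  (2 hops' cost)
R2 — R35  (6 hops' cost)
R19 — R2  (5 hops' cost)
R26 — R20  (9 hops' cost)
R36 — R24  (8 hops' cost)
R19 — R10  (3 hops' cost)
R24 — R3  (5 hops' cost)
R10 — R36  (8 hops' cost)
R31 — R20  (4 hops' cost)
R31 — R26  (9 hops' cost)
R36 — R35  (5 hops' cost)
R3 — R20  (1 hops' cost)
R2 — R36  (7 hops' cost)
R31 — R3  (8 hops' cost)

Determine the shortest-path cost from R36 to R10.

Running Dijkstra from R36:
R36: 0
R3: 2  (via R36)
R26: 3  (via R36)
R20: 3  (via R3)
R24: 5  (via R20)
R19: 5  (via R36)
R35: 5  (via R36)
R2: 7  (via R36)
R31: 7  (via R20)
R10: 8  (via R36)
Shortest route: R36–R10 = 8 hops' cost.

8 hops' cost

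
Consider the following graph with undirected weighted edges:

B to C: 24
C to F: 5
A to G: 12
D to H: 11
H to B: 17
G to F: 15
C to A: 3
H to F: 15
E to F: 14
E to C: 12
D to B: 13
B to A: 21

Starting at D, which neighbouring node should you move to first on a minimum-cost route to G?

Compare a few routes:
D → H → F → C → A → G: 11+15+5+3+12 = 46
D → B → A → G: 13+21+12 = 46
D → H → F → G: 11+15+15 = 41
D → B → C → A → G: 13+24+3+12 = 52
The minimum is 41 via D → H → F → G.
So from D the first move is to H.

H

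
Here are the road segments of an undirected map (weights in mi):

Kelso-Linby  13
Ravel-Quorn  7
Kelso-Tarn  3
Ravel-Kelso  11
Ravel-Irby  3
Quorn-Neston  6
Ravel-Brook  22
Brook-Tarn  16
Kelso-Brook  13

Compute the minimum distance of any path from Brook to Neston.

Compare a few routes:
Brook–Ravel–Quorn–Neston: 22+7+6 = 35
Brook–Kelso–Ravel–Quorn–Neston: 13+11+7+6 = 37
Brook–Tarn–Kelso–Ravel–Quorn–Neston: 16+3+11+7+6 = 43
The minimum is 35 mi via Brook–Ravel–Quorn–Neston.

35 mi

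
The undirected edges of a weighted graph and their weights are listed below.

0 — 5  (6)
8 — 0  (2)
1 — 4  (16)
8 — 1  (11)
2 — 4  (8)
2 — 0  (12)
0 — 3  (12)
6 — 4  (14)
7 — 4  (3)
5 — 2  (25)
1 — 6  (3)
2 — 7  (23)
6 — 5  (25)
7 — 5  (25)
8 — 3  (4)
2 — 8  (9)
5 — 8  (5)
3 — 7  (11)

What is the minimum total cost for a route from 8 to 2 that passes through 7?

26

Best 8 to 7: 8 → 3 → 7 costing 15
Best 7 to 2: 7 → 4 → 2 costing 11
Total via 7: 15 + 11 = 26.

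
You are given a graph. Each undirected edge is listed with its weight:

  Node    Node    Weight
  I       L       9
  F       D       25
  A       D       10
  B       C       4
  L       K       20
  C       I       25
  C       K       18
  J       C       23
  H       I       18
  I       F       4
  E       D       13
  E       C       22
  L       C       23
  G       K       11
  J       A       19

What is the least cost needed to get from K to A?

Shortest distances from K:
K: 0
G: 11  (via K)
C: 18  (via K)
L: 20  (via K)
B: 22  (via C)
I: 29  (via L)
F: 33  (via I)
E: 40  (via C)
J: 41  (via C)
H: 47  (via I)
D: 53  (via E)
A: 60  (via J)
Shortest route: K–C–J–A = 60.

60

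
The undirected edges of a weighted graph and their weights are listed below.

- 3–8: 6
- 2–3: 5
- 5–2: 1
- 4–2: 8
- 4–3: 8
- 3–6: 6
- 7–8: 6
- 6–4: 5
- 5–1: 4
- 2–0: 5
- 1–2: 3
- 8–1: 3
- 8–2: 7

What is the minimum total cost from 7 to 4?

Shortest distances from 7:
7: 0
8: 6  (via 7)
1: 9  (via 8)
2: 12  (via 1)
3: 12  (via 8)
5: 13  (via 1)
0: 17  (via 2)
6: 18  (via 3)
4: 20  (via 2)
Shortest route: 7 → 8 → 1 → 2 → 4 = 20.

20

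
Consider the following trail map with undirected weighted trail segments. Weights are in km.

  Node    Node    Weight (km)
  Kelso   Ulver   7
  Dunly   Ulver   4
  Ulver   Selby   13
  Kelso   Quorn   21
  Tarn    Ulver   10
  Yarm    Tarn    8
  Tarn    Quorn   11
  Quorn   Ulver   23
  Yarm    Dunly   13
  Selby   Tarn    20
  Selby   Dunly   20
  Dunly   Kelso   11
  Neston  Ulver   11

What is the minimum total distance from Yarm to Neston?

28 km

Compare a few routes:
Yarm–Dunly–Ulver–Neston: 13+4+11 = 28
Yarm–Tarn–Ulver–Neston: 8+10+11 = 29
Yarm–Dunly–Kelso–Ulver–Neston: 13+11+7+11 = 42
Cheapest is Yarm–Dunly–Ulver–Neston at 28 km.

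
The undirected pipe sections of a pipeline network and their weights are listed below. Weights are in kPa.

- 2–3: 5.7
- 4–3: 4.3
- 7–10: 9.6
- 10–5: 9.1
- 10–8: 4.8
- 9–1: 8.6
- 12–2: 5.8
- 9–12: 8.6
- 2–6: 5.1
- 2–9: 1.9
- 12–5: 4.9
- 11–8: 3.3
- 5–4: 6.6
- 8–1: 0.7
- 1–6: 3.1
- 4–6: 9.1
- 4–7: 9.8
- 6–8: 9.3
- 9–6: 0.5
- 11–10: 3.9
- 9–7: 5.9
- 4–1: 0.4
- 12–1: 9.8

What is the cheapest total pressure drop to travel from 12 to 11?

Enumerating some paths:
12 - 2 - 9 - 6 - 1 - 8 - 11: 5.8+1.9+0.5+3.1+0.7+3.3 = 15.3
12 - 1 - 8 - 11: 9.8+0.7+3.3 = 13.8
The minimum is 13.8 kPa via 12 - 1 - 8 - 11.

13.8 kPa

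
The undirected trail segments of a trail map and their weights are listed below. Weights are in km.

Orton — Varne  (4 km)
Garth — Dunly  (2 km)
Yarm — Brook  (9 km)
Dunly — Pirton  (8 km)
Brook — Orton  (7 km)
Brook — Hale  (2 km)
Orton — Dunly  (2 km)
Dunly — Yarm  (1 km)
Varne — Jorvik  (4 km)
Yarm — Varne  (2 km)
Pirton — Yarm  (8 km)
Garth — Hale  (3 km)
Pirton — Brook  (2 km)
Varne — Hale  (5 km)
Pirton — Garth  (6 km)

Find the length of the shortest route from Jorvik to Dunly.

7 km

Shortest distances from Jorvik:
Jorvik: 0
Varne: 4  (via Jorvik)
Yarm: 6  (via Varne)
Dunly: 7  (via Yarm)
Shortest route: Jorvik–Varne–Yarm–Dunly = 7 km.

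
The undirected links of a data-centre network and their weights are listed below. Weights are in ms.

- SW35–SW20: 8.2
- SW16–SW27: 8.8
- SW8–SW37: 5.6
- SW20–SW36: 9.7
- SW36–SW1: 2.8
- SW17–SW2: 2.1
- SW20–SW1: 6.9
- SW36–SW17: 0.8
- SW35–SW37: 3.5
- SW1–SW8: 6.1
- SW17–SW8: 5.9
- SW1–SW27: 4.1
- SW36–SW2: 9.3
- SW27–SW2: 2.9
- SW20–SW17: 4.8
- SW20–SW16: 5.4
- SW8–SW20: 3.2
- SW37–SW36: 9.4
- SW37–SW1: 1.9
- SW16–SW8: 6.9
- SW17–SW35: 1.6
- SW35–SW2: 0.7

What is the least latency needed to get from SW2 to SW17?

Shortest distances from SW2:
SW2: 0
SW35: 0.7  (via SW2)
SW17: 2.1  (via SW2)
Shortest route: SW2–SW17 = 2.1 ms.

2.1 ms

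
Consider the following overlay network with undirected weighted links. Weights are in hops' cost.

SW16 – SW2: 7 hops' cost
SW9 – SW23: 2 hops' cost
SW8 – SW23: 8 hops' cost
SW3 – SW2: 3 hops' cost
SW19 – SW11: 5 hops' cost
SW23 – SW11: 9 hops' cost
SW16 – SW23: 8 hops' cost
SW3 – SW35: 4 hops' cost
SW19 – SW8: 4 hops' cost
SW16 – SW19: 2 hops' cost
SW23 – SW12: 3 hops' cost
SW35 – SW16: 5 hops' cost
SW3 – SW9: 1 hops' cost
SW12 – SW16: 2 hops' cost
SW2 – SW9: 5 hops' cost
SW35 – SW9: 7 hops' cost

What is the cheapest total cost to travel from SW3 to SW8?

Candidate routes:
SW3–SW2–SW16–SW19–SW8: 3+7+2+4 = 16
SW3–SW9–SW23–SW8: 1+2+8 = 11
SW3–SW35–SW16–SW19–SW8: 4+5+2+4 = 15
SW3–SW9–SW23–SW12–SW16–SW19–SW8: 1+2+3+2+2+4 = 14
The minimum is 11 hops' cost via SW3–SW9–SW23–SW8.

11 hops' cost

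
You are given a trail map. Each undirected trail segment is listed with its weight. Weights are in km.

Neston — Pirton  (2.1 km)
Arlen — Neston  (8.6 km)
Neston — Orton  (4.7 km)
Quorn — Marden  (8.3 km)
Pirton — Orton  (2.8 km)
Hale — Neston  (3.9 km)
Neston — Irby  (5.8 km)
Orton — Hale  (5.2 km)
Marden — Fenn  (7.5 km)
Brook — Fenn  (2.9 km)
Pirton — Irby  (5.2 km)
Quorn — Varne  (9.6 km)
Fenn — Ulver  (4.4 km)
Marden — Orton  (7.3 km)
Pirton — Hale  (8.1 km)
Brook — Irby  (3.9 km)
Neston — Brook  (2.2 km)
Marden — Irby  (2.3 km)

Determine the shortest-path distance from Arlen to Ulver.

18.1 km

Shortest distances from Arlen:
Arlen: 0
Neston: 8.6  (via Arlen)
Pirton: 10.7  (via Neston)
Brook: 10.8  (via Neston)
Hale: 12.5  (via Neston)
Orton: 13.3  (via Neston)
Fenn: 13.7  (via Brook)
Irby: 14.4  (via Neston)
Marden: 16.7  (via Irby)
Ulver: 18.1  (via Fenn)
Shortest route: Arlen–Neston–Brook–Fenn–Ulver = 18.1 km.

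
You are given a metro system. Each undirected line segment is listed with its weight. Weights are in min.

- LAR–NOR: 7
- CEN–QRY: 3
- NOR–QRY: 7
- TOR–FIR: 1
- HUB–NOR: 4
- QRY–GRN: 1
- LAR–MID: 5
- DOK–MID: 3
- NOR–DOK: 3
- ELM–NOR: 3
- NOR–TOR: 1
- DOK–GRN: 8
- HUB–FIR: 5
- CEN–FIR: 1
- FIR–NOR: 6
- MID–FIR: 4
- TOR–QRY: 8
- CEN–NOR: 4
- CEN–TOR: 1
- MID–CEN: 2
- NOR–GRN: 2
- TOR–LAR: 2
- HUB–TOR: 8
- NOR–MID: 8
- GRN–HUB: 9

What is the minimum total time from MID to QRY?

Shortest distances from MID:
MID: 0
CEN: 2  (via MID)
FIR: 3  (via CEN)
DOK: 3  (via MID)
TOR: 3  (via CEN)
NOR: 4  (via TOR)
QRY: 5  (via CEN)
Shortest route: MID–CEN–QRY = 5 min.

5 min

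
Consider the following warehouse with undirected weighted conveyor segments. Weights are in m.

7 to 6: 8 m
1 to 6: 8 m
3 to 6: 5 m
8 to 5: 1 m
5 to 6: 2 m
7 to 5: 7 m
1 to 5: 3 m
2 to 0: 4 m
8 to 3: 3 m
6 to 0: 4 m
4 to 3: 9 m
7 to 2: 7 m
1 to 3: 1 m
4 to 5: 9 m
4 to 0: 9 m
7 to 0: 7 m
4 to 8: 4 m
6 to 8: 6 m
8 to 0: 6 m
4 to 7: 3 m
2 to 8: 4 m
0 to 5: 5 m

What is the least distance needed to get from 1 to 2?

8 m

Candidate routes:
1 - 5 - 0 - 2: 3+5+4 = 12
1 - 3 - 8 - 2: 1+3+4 = 8
1 - 5 - 6 - 0 - 2: 3+2+4+4 = 13
Cheapest is 1 - 3 - 8 - 2 at 8 m.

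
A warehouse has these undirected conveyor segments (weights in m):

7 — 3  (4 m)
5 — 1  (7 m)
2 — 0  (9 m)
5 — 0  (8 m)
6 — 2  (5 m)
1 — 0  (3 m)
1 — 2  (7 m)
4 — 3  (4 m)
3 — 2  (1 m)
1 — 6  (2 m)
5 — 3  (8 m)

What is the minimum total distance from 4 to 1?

Settle nodes by increasing distance from 4:
4: 0
3: 4  (via 4)
2: 5  (via 3)
7: 8  (via 3)
6: 10  (via 2)
1: 12  (via 2)
Shortest route: 4 → 3 → 2 → 1 = 12 m.

12 m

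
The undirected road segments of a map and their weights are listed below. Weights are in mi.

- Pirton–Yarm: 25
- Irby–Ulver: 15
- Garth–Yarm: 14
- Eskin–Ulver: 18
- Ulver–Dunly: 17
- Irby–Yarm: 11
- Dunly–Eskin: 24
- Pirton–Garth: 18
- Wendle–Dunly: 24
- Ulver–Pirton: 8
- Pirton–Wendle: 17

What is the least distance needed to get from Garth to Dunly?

Running Dijkstra from Garth:
Garth: 0
Yarm: 14  (via Garth)
Pirton: 18  (via Garth)
Irby: 25  (via Yarm)
Ulver: 26  (via Pirton)
Wendle: 35  (via Pirton)
Dunly: 43  (via Ulver)
Shortest route: Garth → Pirton → Ulver → Dunly = 43 mi.

43 mi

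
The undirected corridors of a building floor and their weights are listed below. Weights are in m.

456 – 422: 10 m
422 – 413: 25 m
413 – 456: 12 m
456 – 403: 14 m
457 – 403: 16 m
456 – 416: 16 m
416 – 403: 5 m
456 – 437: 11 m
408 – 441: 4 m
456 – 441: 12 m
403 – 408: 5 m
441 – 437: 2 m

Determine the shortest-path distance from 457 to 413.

Running Dijkstra from 457:
457: 0
403: 16  (via 457)
408: 21  (via 403)
416: 21  (via 403)
441: 25  (via 408)
437: 27  (via 441)
456: 30  (via 403)
422: 40  (via 456)
413: 42  (via 456)
Shortest route: 457–403–456–413 = 42 m.

42 m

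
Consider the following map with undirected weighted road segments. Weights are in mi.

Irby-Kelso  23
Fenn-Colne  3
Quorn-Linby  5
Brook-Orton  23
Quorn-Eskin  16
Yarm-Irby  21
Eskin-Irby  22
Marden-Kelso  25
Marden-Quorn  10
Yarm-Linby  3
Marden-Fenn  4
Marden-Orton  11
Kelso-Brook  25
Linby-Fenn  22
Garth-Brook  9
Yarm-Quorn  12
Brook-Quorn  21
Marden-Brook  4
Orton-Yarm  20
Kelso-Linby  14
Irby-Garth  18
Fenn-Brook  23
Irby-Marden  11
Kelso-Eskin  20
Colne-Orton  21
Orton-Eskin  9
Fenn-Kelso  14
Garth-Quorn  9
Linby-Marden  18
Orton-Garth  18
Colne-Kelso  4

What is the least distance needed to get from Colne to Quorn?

Running Dijkstra from Colne:
Colne: 0
Fenn: 3  (via Colne)
Kelso: 4  (via Colne)
Marden: 7  (via Fenn)
Brook: 11  (via Marden)
Quorn: 17  (via Marden)
Shortest route: Colne–Fenn–Marden–Quorn = 17 mi.

17 mi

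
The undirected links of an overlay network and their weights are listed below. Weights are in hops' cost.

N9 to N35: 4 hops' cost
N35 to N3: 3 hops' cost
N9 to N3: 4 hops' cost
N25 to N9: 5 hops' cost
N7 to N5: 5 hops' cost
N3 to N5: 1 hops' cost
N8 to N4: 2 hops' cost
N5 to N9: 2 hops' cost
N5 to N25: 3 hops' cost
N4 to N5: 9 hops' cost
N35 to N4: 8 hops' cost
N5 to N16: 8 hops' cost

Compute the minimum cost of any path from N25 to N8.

Running Dijkstra from N25:
N25: 0
N5: 3  (via N25)
N3: 4  (via N5)
N9: 5  (via N25)
N35: 7  (via N3)
N7: 8  (via N5)
N16: 11  (via N5)
N4: 12  (via N5)
N8: 14  (via N4)
Shortest route: N25–N5–N4–N8 = 14 hops' cost.

14 hops' cost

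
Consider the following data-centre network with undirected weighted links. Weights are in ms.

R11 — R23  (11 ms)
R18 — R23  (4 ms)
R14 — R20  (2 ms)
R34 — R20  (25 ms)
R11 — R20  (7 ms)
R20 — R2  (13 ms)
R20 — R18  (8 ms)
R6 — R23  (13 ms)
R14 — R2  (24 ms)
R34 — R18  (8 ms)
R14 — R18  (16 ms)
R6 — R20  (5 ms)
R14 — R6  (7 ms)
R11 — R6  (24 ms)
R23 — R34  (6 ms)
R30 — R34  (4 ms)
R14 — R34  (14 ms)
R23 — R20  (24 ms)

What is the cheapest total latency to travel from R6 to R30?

23 ms

Compare a few routes:
R6 - R23 - R34 - R30: 13+6+4 = 23
R6 - R14 - R34 - R30: 7+14+4 = 25
R6 - R20 - R14 - R34 - R30: 5+2+14+4 = 25
R6 - R20 - R18 - R34 - R30: 5+8+8+4 = 25
Cheapest is R6 - R23 - R34 - R30 at 23 ms.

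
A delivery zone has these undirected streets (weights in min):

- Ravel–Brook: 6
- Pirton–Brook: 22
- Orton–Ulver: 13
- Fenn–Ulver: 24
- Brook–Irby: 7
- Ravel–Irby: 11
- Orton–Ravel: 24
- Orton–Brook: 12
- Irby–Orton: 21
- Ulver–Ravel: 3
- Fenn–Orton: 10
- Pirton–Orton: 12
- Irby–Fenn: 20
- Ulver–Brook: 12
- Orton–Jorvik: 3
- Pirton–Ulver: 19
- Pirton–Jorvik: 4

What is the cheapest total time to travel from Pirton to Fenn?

Compare a few routes:
Pirton - Jorvik - Orton - Fenn: 4+3+10 = 17
Pirton - Orton - Fenn: 12+10 = 22
Pirton - Ulver - Orton - Fenn: 19+13+10 = 42
The minimum is 17 min via Pirton - Jorvik - Orton - Fenn.

17 min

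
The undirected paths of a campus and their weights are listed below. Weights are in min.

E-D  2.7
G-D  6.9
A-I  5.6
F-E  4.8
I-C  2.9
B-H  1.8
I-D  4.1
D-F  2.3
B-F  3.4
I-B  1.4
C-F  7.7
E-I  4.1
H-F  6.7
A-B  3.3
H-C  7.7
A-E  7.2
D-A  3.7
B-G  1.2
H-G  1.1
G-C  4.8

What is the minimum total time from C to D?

7 min

Candidate routes:
C - I - D: 2.9+4.1 = 7
C - I - B - F - D: 2.9+1.4+3.4+2.3 = 10
C - I - E - D: 2.9+4.1+2.7 = 9.7
The minimum is 7 min via C - I - D.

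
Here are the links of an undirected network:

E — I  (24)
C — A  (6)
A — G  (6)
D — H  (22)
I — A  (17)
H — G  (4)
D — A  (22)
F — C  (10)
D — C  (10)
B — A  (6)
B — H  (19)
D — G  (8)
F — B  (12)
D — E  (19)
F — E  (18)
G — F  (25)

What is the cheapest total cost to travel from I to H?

Enumerating some paths:
I–A–B–H: 17+6+19 = 42
I–A–G–H: 17+6+4 = 27
Cheapest is I–A–G–H at 27.

27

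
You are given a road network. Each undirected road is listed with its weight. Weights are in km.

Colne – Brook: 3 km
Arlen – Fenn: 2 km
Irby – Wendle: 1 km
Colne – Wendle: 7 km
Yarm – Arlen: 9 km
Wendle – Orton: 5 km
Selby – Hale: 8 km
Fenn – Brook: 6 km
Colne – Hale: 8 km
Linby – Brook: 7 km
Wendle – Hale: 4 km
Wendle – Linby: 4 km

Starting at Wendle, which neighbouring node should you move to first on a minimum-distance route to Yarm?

Colne

Compare a few routes:
Wendle–Colne–Brook–Fenn–Arlen–Yarm: 7+3+6+2+9 = 27
Wendle–Hale–Colne–Brook–Fenn–Arlen–Yarm: 4+8+3+6+2+9 = 32
Wendle–Linby–Brook–Fenn–Arlen–Yarm: 4+7+6+2+9 = 28
The minimum is 27 km via Wendle–Colne–Brook–Fenn–Arlen–Yarm.
So from Wendle the first move is to Colne.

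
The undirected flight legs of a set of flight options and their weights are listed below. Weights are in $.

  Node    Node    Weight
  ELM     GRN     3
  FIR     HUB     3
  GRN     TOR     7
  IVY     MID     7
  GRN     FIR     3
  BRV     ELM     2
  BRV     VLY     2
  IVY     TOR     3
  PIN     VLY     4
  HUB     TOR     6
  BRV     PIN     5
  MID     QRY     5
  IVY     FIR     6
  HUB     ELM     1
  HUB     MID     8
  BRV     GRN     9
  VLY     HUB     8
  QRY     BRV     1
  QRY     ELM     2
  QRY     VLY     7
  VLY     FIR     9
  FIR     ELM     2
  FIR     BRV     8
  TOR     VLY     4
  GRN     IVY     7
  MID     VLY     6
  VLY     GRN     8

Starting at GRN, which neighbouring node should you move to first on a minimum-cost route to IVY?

Candidate routes:
GRN–FIR–IVY: 3+6 = 9
GRN–IVY: 7 = 7
The minimum is $7 via GRN–IVY.
So from GRN the first move is to IVY.

IVY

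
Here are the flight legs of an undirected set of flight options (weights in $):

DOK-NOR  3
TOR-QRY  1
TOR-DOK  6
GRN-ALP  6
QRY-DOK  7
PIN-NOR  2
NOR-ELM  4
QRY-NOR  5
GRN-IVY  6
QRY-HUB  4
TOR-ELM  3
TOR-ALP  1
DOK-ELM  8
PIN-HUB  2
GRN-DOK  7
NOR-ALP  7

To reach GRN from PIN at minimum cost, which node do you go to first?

NOR

Candidate routes:
PIN → HUB → QRY → TOR → ALP → GRN: 2+4+1+1+6 = 14
PIN → NOR → DOK → GRN: 2+3+7 = 12
The minimum is $12 via PIN → NOR → DOK → GRN.
So from PIN the first move is to NOR.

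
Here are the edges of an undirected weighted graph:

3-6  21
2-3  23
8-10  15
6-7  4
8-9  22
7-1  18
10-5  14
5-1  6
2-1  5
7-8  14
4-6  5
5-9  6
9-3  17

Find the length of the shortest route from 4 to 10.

38

Compare a few routes:
4–6–7–8–10: 5+4+14+15 = 38
4–6–7–1–5–10: 5+4+18+6+14 = 47
4–6–7–8–9–5–10: 5+4+14+22+6+14 = 65
4–6–3–9–5–10: 5+21+17+6+14 = 63
Cheapest is 4–6–7–8–10 at 38.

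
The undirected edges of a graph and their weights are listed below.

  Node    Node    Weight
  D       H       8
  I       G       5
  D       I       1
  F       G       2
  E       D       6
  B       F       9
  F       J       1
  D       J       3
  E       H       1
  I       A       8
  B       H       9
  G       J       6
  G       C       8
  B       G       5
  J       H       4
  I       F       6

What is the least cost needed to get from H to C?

Compare a few routes:
H → J → G → C: 4+6+8 = 18
H → J → F → G → C: 4+1+2+8 = 15
H → J → D → I → G → C: 4+3+1+5+8 = 21
Cheapest is H → J → F → G → C at 15.

15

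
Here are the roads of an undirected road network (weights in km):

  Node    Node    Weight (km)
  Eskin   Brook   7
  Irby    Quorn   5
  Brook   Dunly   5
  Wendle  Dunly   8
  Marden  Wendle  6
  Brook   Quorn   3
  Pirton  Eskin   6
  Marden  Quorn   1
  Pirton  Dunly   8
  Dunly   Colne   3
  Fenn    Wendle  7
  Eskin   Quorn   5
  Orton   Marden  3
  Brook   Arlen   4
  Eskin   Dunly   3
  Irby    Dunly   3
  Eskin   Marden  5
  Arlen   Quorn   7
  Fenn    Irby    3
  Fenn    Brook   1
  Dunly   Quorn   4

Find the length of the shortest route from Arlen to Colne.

12 km

Running Dijkstra from Arlen:
Arlen: 0
Brook: 4  (via Arlen)
Fenn: 5  (via Brook)
Quorn: 7  (via Arlen)
Marden: 8  (via Quorn)
Irby: 8  (via Fenn)
Dunly: 9  (via Brook)
Orton: 11  (via Marden)
Eskin: 11  (via Brook)
Wendle: 12  (via Fenn)
Colne: 12  (via Dunly)
Shortest route: Arlen → Brook → Dunly → Colne = 12 km.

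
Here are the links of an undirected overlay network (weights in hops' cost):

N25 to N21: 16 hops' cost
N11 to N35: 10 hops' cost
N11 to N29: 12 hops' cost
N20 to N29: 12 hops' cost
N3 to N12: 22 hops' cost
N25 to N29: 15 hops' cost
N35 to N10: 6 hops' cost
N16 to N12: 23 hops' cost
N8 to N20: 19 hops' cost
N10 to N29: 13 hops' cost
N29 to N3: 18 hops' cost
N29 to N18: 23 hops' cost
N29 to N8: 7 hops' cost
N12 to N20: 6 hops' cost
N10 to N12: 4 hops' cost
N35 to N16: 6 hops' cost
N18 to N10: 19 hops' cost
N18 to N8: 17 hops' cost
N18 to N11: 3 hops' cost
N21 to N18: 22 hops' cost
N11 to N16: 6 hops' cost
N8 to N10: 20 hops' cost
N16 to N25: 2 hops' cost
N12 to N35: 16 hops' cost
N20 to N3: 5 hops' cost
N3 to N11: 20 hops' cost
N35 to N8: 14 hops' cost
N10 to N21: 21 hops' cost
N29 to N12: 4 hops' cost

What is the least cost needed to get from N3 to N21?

Running Dijkstra from N3:
N3: 0
N20: 5  (via N3)
N12: 11  (via N20)
N10: 15  (via N12)
N29: 15  (via N12)
N11: 20  (via N3)
N35: 21  (via N10)
N8: 22  (via N29)
N18: 23  (via N11)
N16: 26  (via N11)
N25: 28  (via N16)
N21: 36  (via N10)
Shortest route: N3 → N20 → N12 → N10 → N21 = 36 hops' cost.

36 hops' cost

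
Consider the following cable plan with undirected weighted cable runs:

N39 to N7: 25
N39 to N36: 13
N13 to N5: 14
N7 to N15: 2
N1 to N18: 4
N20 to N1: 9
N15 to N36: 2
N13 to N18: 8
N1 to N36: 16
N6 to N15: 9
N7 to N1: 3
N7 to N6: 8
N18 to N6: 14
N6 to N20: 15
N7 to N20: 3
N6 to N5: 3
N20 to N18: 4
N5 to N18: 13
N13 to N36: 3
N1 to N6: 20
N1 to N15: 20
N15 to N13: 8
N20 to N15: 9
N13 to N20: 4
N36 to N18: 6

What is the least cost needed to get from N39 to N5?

Compare a few routes:
N39 - N36 - N15 - N7 - N6 - N5: 13+2+2+8+3 = 28
N39 - N36 - N15 - N6 - N5: 13+2+9+3 = 27
N39 - N36 - N13 - N5: 13+3+14 = 30
Cheapest is N39 - N36 - N15 - N6 - N5 at 27.

27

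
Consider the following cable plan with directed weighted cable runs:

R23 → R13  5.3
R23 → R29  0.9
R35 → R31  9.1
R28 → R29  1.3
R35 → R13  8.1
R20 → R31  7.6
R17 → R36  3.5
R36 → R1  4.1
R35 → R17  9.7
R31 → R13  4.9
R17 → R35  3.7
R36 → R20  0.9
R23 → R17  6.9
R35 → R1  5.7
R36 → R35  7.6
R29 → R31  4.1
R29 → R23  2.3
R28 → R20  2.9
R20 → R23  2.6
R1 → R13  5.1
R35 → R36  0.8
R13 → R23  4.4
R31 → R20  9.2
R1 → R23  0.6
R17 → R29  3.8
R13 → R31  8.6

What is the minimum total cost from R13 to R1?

18.9

Enumerating some paths:
R13 - R23 - R17 - R35 - R1: 4.4+6.9+3.7+5.7 = 20.7
R13 - R23 - R17 - R36 - R35 - R1: 4.4+6.9+3.5+7.6+5.7 = 28.1
R13 - R23 - R17 - R35 - R36 - R1: 4.4+6.9+3.7+0.8+4.1 = 19.9
R13 - R23 - R17 - R36 - R1: 4.4+6.9+3.5+4.1 = 18.9
Cheapest is R13 - R23 - R17 - R36 - R1 at 18.9.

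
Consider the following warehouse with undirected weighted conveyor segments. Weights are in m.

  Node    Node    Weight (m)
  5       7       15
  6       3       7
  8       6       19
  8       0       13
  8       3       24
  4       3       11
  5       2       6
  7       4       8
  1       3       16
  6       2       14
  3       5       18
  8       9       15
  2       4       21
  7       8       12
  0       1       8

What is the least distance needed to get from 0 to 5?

40 m

Shortest distances from 0:
0: 0
1: 8  (via 0)
8: 13  (via 0)
3: 24  (via 1)
7: 25  (via 8)
9: 28  (via 8)
6: 31  (via 3)
4: 33  (via 7)
5: 40  (via 7)
Shortest route: 0 → 8 → 7 → 5 = 40 m.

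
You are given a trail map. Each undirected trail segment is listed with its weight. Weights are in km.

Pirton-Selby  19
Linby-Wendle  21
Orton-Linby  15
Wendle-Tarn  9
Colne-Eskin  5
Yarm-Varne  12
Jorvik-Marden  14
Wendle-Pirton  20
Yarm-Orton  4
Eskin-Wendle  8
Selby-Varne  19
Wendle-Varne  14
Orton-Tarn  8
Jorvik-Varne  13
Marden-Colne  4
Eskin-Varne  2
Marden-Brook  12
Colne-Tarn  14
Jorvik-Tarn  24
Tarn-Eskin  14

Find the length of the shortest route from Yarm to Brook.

Settle nodes by increasing distance from Yarm:
Yarm: 0
Orton: 4  (via Yarm)
Tarn: 12  (via Orton)
Varne: 12  (via Yarm)
Eskin: 14  (via Varne)
Linby: 19  (via Orton)
Colne: 19  (via Eskin)
Wendle: 21  (via Tarn)
Marden: 23  (via Colne)
Jorvik: 25  (via Varne)
Selby: 31  (via Varne)
Brook: 35  (via Marden)
Shortest route: Yarm → Varne → Eskin → Colne → Marden → Brook = 35 km.

35 km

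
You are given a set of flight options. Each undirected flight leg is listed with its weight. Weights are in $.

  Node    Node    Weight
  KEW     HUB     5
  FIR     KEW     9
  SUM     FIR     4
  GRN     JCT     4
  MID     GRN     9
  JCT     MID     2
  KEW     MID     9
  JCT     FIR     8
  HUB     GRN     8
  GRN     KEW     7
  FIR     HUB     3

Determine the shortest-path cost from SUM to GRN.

$15

Settle nodes by increasing distance from SUM:
SUM: 0
FIR: 4  (via SUM)
HUB: 7  (via FIR)
JCT: 12  (via FIR)
KEW: 12  (via HUB)
MID: 14  (via JCT)
GRN: 15  (via HUB)
Shortest route: SUM–FIR–HUB–GRN = $15.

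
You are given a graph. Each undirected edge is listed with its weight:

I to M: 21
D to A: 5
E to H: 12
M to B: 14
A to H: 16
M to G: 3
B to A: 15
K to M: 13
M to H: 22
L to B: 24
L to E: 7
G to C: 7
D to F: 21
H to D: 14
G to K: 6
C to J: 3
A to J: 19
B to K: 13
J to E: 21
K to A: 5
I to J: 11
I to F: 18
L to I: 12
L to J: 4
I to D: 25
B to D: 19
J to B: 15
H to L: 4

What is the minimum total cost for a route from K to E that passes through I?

46

Best K to I: K → G → C → J → I costing 27
Best I to E: I → L → E costing 19
Total via I: 27 + 19 = 46.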